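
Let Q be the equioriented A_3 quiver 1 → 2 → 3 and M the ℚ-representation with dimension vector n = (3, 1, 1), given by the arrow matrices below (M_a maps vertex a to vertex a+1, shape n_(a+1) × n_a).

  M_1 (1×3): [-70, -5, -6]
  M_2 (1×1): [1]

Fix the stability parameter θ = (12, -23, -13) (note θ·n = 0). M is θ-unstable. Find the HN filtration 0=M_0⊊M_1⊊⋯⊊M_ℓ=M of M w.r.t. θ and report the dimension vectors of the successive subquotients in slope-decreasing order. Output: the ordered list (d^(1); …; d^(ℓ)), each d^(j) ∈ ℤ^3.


Via rank(M_{q-1}∘⋯∘M_p): M ≅ I[1,1]^2, I[1,3].
μ_θ-semistable layers: μ^(1)=12; μ^(2)=-8

((2, 0, 0); (1, 1, 1))


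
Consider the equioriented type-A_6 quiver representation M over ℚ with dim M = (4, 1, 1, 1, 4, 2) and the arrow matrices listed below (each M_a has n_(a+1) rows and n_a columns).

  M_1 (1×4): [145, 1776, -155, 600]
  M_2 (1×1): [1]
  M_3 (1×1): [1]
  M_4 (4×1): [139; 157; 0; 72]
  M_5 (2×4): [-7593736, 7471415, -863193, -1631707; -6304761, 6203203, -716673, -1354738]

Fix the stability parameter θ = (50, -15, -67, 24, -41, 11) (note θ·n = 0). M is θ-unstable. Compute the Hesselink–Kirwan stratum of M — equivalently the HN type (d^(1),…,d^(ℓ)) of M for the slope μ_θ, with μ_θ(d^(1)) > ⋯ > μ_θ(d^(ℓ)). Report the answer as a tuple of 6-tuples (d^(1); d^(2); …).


Via rank(M_{q-1}∘⋯∘M_p): M ≅ I[1,1]^3, I[1,6], I[5,5]^2, I[5,6].
μ_θ-semistable layers: μ^(1)=50; μ^(2)=11; μ^(3)=-17/2; μ^(4)=-32/3; μ^(5)=-41

((3, 0, 0, 0, 0, 0); (0, 0, 0, 0, 0, 2); (0, 0, 0, 1, 1, 0); (1, 1, 1, 0, 0, 0); (0, 0, 0, 0, 3, 0))


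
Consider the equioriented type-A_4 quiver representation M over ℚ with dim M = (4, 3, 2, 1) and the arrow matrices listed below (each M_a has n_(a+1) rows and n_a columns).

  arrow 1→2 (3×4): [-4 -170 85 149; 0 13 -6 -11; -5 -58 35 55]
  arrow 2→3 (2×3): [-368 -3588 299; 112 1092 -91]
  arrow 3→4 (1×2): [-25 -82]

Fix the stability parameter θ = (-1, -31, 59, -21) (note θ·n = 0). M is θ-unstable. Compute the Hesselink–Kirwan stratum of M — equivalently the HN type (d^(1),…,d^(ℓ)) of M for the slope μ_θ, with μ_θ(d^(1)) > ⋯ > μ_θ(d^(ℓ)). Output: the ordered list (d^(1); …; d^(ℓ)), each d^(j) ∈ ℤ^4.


Interval decomposition of M: I[1,1], I[1,2]^2, I[1,4], I[3,3].
HN type (ℓ=4): μ^(1)=59; μ^(2)=19; μ^(3)=-1; μ^(4)=-16

((0, 0, 1, 0); (0, 0, 1, 1); (1, 0, 0, 0); (3, 3, 0, 0))


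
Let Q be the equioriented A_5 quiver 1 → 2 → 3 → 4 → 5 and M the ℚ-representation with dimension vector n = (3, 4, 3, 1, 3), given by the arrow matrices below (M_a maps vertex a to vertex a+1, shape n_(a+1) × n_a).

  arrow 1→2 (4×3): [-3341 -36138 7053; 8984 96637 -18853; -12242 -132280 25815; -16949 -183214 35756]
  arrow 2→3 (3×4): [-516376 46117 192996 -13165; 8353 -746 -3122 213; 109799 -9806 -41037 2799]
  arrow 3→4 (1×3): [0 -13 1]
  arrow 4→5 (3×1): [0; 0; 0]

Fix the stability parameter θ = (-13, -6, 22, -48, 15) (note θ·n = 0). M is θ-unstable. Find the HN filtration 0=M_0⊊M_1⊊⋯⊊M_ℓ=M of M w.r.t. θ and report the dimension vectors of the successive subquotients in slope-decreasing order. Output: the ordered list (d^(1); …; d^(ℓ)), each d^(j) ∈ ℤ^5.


Interval decomposition of M: I[1,3]^2, I[1,4], I[2,2], I[5,5]^3.
HN type (ℓ=5): μ^(1)=22; μ^(2)=15; μ^(3)=-6; μ^(4)=-32/3; μ^(5)=-13

((0, 0, 2, 0, 0); (0, 0, 0, 0, 3); (0, 3, 0, 0, 0); (0, 1, 1, 1, 0); (3, 0, 0, 0, 0))


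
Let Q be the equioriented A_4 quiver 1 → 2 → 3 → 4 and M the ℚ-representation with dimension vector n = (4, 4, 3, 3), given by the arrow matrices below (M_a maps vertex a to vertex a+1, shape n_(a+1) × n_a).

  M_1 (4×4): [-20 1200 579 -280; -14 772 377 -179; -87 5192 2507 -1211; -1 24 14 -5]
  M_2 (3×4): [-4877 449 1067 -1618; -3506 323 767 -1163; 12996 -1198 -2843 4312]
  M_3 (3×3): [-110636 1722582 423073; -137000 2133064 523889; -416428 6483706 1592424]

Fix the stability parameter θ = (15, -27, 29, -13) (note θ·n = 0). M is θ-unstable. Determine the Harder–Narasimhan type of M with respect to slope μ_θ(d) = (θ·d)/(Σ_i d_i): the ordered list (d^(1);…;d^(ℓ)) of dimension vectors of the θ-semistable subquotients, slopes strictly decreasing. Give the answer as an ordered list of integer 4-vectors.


Interval decomposition of M: I[1,1], I[1,3], I[1,4]^2, I[2,2], I[4,4].
HN type (ℓ=6): μ^(1)=29; μ^(2)=15; μ^(3)=8; μ^(4)=-6; μ^(5)=-13; μ^(6)=-27

((0, 0, 1, 0); (1, 0, 0, 0); (0, 0, 2, 2); (3, 3, 0, 0); (0, 0, 0, 1); (0, 1, 0, 0))


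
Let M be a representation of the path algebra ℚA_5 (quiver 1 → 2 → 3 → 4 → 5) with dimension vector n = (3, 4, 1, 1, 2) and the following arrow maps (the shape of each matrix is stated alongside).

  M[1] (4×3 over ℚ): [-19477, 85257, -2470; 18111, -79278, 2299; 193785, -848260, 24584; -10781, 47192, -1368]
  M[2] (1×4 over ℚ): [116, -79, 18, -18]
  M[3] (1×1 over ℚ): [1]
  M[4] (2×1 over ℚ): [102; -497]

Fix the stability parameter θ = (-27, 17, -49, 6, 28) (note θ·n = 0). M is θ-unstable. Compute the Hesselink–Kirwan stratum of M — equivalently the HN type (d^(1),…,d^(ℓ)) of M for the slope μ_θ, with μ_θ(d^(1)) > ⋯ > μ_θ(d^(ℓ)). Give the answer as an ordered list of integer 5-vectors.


Barcode: M ≅ I[1,2]^2, I[1,5], I[2,2], I[5,5]. HN layers by μ_θ (5 steps, strictly decreasing):
  μ^(1)=28; μ^(2)=17; μ^(3)=6; μ^(4)=-16; μ^(5)=-27

((0, 0, 0, 0, 2); (0, 3, 0, 0, 0); (0, 0, 0, 1, 0); (0, 1, 1, 0, 0); (3, 0, 0, 0, 0))


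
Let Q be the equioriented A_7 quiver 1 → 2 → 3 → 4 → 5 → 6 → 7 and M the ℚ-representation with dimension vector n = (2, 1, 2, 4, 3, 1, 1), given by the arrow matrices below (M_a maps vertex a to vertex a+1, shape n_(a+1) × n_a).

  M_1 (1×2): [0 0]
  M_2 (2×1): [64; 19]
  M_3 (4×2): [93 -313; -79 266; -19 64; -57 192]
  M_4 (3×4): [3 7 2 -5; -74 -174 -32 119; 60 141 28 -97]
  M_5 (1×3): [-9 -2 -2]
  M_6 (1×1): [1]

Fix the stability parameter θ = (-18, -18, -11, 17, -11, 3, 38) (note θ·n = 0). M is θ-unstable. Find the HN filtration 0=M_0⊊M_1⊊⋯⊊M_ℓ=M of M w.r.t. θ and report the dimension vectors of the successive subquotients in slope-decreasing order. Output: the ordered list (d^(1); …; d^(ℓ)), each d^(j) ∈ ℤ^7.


Via rank(M_{q-1}∘⋯∘M_p): M ≅ I[1,1]^2, I[2,7], I[3,5], I[4,4], I[4,5].
μ_θ-semistable layers: μ^(1)=38; μ^(2)=17; μ^(3)=3; μ^(4)=-11; μ^(5)=-18

((0, 0, 0, 0, 0, 0, 1); (0, 0, 0, 1, 0, 0, 0); (0, 0, 0, 3, 3, 1, 0); (0, 0, 2, 0, 0, 0, 0); (2, 1, 0, 0, 0, 0, 0))


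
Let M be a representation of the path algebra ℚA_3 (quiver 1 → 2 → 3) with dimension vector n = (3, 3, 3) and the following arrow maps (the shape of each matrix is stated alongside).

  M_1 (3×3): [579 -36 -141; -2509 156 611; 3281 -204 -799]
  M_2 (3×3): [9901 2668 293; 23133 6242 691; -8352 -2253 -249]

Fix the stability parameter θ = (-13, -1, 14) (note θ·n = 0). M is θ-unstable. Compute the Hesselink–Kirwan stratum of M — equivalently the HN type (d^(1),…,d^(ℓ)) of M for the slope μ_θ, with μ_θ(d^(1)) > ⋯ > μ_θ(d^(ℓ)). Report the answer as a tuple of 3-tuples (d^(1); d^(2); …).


Via rank(M_{q-1}∘⋯∘M_p): M ≅ I[1,1]^2, I[1,2], I[2,3]^2, I[3,3].
μ_θ-semistable layers: μ^(1)=14; μ^(2)=-1; μ^(3)=-13

((0, 0, 3); (0, 3, 0); (3, 0, 0))


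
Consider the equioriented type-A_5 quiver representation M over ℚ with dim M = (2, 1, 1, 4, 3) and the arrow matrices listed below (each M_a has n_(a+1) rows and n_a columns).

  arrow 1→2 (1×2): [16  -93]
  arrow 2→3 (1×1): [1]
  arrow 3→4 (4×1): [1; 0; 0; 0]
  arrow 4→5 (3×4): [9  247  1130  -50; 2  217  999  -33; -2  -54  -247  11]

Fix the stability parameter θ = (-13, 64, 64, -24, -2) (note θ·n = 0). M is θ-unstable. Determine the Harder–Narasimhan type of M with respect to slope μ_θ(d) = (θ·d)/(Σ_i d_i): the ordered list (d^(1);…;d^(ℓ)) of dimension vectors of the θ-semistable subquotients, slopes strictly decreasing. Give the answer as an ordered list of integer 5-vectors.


Barcode: M ≅ I[1,1], I[1,5], I[4,4], I[4,5]^2. HN layers by μ_θ (4 steps, strictly decreasing):
  μ^(1)=51/2; μ^(2)=-2; μ^(3)=-13; μ^(4)=-24

((0, 1, 1, 1, 1); (0, 0, 0, 0, 2); (2, 0, 0, 0, 0); (0, 0, 0, 3, 0))


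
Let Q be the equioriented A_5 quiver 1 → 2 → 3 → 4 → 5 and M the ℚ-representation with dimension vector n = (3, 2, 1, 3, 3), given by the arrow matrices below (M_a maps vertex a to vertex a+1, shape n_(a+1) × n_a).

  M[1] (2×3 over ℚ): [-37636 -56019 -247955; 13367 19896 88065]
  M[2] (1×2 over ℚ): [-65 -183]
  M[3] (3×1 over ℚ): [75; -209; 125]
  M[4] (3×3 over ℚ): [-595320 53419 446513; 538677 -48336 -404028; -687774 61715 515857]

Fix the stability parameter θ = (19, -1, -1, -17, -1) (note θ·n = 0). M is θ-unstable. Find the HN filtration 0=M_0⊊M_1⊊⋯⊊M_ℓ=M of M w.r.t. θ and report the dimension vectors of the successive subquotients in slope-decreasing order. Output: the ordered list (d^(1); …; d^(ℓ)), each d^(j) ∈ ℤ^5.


Barcode: M ≅ I[1,1], I[1,2], I[1,5], I[4,4], I[4,5], I[5,5]. HN layers by μ_θ (5 steps, strictly decreasing):
  μ^(1)=19; μ^(2)=9; μ^(3)=-1/5; μ^(4)=-1; μ^(5)=-17

((1, 0, 0, 0, 0); (1, 1, 0, 0, 0); (1, 1, 1, 1, 1); (0, 0, 0, 0, 2); (0, 0, 0, 2, 0))


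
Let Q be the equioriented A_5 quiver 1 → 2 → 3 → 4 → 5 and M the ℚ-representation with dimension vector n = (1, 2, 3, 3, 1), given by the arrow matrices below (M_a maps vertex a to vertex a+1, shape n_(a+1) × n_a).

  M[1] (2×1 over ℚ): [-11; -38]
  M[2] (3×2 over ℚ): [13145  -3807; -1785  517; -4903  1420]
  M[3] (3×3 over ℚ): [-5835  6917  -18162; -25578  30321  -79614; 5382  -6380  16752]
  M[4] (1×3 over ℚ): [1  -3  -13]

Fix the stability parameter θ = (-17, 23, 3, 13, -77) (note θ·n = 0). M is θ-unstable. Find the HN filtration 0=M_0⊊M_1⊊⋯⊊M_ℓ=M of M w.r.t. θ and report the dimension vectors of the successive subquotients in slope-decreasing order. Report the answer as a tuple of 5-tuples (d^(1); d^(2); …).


Barcode: M ≅ I[1,5], I[2,3], I[3,4], I[4,4]. HN layers by μ_θ (4 steps, strictly decreasing):
  μ^(1)=13; μ^(2)=3; μ^(3)=-19/2; μ^(4)=-17

((0, 1, 1, 2, 0); (0, 0, 1, 0, 0); (0, 1, 1, 1, 1); (1, 0, 0, 0, 0))


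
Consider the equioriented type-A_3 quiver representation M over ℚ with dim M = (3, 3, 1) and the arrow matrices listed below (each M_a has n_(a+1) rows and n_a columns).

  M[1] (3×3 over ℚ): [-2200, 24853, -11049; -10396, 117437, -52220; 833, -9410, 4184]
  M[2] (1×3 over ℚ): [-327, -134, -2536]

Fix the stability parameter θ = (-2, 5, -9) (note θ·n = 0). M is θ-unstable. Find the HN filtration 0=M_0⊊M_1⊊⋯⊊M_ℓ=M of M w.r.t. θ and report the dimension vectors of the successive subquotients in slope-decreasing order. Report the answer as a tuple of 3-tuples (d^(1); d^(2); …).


Interval decomposition of M: I[1,2]^2, I[1,3].
HN type (ℓ=2): μ^(1)=5; μ^(2)=-2

((0, 2, 0); (3, 1, 1))


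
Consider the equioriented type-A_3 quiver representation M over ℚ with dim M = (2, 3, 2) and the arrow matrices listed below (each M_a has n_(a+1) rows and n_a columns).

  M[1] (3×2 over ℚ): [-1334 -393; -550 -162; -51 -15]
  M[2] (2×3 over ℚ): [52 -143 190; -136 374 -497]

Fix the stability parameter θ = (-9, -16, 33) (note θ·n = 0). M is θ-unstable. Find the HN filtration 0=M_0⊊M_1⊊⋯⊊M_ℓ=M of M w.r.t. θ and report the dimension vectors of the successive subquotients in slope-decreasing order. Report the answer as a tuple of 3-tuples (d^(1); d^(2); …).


Via rank(M_{q-1}∘⋯∘M_p): M ≅ I[1,2], I[1,3], I[2,3].
μ_θ-semistable layers: μ^(1)=33; μ^(2)=-25/2; μ^(3)=-16

((0, 0, 2); (2, 2, 0); (0, 1, 0))


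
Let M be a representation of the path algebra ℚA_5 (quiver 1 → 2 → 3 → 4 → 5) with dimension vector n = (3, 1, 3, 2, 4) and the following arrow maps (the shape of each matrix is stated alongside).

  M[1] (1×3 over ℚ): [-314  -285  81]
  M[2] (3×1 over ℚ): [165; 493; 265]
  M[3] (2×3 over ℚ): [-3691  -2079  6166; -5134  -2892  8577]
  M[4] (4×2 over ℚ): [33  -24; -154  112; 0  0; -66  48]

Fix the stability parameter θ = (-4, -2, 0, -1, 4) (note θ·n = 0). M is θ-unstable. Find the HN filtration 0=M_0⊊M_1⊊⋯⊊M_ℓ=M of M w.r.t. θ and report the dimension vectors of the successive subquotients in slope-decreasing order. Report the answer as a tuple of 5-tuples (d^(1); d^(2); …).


Barcode: M ≅ I[1,1]^2, I[1,5], I[3,3], I[3,4], I[5,5]^3. HN layers by μ_θ (5 steps, strictly decreasing):
  μ^(1)=4; μ^(2)=0; μ^(3)=-1/2; μ^(4)=-2; μ^(5)=-4

((0, 0, 0, 0, 4); (0, 0, 1, 0, 0); (0, 0, 2, 2, 0); (0, 1, 0, 0, 0); (3, 0, 0, 0, 0))


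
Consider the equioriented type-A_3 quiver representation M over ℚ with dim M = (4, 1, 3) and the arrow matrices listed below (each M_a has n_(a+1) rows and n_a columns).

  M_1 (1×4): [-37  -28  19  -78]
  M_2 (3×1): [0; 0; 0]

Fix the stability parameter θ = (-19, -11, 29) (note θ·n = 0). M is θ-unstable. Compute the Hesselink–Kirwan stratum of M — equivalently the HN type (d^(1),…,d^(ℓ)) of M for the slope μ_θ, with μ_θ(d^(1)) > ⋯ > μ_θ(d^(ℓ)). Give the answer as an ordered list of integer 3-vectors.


Interval decomposition of M: I[1,1]^3, I[1,2], I[3,3]^3.
HN type (ℓ=3): μ^(1)=29; μ^(2)=-11; μ^(3)=-19

((0, 0, 3); (0, 1, 0); (4, 0, 0))


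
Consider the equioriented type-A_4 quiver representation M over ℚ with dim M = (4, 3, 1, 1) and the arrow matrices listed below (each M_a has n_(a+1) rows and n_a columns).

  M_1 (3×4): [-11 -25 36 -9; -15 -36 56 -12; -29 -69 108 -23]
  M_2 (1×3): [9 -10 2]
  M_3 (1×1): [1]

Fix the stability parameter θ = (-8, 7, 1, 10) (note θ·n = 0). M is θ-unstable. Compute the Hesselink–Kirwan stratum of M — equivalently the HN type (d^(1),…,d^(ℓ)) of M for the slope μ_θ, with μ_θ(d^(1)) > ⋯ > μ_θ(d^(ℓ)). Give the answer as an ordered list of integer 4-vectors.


Via rank(M_{q-1}∘⋯∘M_p): M ≅ I[1,1], I[1,2]^2, I[1,4].
μ_θ-semistable layers: μ^(1)=10; μ^(2)=7; μ^(3)=4; μ^(4)=-8

((0, 0, 0, 1); (0, 2, 0, 0); (0, 1, 1, 0); (4, 0, 0, 0))


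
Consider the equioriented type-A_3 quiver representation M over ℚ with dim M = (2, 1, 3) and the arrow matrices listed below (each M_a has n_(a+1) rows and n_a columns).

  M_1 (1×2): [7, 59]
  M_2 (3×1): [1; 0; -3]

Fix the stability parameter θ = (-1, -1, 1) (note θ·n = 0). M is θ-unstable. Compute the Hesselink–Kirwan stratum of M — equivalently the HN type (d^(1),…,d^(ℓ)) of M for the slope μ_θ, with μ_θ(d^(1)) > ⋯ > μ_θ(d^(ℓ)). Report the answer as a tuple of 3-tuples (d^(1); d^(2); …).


Barcode: M ≅ I[1,1], I[1,3], I[3,3]^2. HN layers by μ_θ (2 steps, strictly decreasing):
  μ^(1)=1; μ^(2)=-1

((0, 0, 3); (2, 1, 0))


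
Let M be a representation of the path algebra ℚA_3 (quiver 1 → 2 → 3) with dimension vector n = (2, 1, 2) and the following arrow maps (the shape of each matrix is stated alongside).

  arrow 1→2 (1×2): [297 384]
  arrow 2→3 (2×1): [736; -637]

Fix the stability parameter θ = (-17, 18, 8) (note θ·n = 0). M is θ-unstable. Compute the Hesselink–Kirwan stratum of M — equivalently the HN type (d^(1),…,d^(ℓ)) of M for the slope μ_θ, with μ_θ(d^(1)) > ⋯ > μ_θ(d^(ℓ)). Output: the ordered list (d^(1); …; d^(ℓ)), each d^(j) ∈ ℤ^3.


Interval decomposition of M: I[1,1], I[1,3], I[3,3].
HN type (ℓ=3): μ^(1)=13; μ^(2)=8; μ^(3)=-17

((0, 1, 1); (0, 0, 1); (2, 0, 0))


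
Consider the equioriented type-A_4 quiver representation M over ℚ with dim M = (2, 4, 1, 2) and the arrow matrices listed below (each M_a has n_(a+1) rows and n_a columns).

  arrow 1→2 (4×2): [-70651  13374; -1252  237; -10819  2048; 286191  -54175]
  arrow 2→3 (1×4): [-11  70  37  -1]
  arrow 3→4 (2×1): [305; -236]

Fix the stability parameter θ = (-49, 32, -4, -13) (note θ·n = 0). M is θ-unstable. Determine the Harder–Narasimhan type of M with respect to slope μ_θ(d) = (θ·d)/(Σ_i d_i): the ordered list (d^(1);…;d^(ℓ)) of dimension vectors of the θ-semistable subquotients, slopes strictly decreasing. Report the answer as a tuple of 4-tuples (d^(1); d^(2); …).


Barcode: M ≅ I[1,2], I[1,4], I[2,2]^2, I[4,4]. HN layers by μ_θ (4 steps, strictly decreasing):
  μ^(1)=32; μ^(2)=5; μ^(3)=-13; μ^(4)=-49

((0, 3, 0, 0); (0, 1, 1, 1); (0, 0, 0, 1); (2, 0, 0, 0))


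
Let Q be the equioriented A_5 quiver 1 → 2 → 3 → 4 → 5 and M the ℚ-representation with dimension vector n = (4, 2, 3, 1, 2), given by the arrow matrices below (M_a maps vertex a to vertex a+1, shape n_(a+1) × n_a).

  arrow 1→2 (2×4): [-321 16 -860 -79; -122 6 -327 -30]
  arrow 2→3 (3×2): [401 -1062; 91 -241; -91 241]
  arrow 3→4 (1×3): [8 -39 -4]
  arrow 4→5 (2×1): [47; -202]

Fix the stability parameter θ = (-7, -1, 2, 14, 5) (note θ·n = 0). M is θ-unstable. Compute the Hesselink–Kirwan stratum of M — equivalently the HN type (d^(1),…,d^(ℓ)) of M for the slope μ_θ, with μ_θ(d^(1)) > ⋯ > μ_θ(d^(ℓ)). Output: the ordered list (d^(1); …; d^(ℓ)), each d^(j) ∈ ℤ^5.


Barcode: M ≅ I[1,1]^2, I[1,3], I[1,5], I[3,3], I[5,5]. HN layers by μ_θ (5 steps, strictly decreasing):
  μ^(1)=19/2; μ^(2)=5; μ^(3)=2; μ^(4)=-1; μ^(5)=-7

((0, 0, 0, 1, 1); (0, 0, 0, 0, 1); (0, 0, 3, 0, 0); (0, 2, 0, 0, 0); (4, 0, 0, 0, 0))


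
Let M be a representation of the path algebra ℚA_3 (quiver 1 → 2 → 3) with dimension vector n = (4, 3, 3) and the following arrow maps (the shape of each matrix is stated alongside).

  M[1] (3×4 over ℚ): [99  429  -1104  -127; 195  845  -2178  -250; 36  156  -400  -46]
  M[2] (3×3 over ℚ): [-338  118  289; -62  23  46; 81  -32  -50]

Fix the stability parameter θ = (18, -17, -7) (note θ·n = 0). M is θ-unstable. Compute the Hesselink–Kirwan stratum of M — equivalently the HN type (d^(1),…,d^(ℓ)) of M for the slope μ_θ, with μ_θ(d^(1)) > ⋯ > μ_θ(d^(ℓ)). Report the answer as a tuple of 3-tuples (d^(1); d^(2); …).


Barcode: M ≅ I[1,1], I[1,3]^3. HN layers by μ_θ (2 steps, strictly decreasing):
  μ^(1)=18; μ^(2)=-2

((1, 0, 0); (3, 3, 3))


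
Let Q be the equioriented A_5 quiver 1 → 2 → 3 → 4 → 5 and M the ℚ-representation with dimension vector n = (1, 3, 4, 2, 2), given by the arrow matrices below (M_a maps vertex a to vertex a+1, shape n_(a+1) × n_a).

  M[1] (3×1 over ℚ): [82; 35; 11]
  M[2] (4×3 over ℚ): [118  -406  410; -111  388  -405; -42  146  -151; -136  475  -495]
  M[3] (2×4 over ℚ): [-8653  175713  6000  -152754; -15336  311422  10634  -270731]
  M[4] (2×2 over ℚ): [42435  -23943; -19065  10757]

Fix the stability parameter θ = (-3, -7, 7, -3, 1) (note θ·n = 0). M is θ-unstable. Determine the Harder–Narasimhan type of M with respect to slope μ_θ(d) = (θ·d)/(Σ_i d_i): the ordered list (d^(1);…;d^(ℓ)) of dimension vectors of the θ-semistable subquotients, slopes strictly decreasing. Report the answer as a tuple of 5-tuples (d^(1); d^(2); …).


Interval decomposition of M: I[1,5], I[2,3], I[2,4], I[3,3], I[5,5].
HN type (ℓ=6): μ^(1)=7; μ^(2)=2; μ^(3)=5/3; μ^(4)=1; μ^(5)=-5; μ^(6)=-7

((0, 0, 2, 0, 0); (0, 0, 1, 1, 0); (0, 0, 1, 1, 1); (0, 0, 0, 0, 1); (1, 1, 0, 0, 0); (0, 2, 0, 0, 0))


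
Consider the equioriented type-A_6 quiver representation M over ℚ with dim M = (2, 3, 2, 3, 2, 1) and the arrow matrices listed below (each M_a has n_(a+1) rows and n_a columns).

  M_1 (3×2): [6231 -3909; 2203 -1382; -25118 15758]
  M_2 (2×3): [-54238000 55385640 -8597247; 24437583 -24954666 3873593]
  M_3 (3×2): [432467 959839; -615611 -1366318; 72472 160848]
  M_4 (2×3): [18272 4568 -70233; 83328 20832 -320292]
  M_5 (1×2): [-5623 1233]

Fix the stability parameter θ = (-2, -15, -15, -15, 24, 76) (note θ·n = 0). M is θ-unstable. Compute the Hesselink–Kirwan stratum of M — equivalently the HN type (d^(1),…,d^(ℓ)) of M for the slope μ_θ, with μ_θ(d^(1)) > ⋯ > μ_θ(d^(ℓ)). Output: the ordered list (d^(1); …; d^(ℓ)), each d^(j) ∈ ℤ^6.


Interval decomposition of M: I[1,2], I[1,4], I[2,4], I[4,6], I[5,5].
HN type (ℓ=5): μ^(1)=76; μ^(2)=24; μ^(3)=-17/2; μ^(4)=-47/4; μ^(5)=-15

((0, 0, 0, 0, 0, 1); (0, 0, 0, 0, 2, 0); (1, 1, 0, 0, 0, 0); (1, 1, 1, 1, 0, 0); (0, 1, 1, 2, 0, 0))


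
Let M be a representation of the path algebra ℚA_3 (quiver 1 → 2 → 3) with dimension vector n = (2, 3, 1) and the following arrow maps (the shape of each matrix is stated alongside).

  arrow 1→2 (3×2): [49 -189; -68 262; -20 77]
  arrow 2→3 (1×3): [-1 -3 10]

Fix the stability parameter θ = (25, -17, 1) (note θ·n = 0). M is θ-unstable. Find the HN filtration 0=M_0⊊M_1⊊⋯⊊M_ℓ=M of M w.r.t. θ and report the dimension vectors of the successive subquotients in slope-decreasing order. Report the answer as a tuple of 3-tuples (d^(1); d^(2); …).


Barcode: M ≅ I[1,2], I[1,3], I[2,2]. HN layers by μ_θ (3 steps, strictly decreasing):
  μ^(1)=4; μ^(2)=3; μ^(3)=-17

((1, 1, 0); (1, 1, 1); (0, 1, 0))


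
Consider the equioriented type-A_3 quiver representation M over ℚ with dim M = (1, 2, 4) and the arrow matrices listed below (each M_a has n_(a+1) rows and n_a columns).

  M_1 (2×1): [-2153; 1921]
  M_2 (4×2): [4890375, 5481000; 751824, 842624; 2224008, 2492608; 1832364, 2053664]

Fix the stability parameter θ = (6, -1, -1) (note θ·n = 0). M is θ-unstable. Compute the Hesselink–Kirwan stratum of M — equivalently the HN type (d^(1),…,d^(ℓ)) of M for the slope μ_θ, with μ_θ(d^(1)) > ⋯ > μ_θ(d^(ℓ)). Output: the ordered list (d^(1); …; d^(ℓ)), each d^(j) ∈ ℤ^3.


Barcode: M ≅ I[1,3], I[2,2], I[3,3]^3. HN layers by μ_θ (2 steps, strictly decreasing):
  μ^(1)=4/3; μ^(2)=-1

((1, 1, 1); (0, 1, 3))


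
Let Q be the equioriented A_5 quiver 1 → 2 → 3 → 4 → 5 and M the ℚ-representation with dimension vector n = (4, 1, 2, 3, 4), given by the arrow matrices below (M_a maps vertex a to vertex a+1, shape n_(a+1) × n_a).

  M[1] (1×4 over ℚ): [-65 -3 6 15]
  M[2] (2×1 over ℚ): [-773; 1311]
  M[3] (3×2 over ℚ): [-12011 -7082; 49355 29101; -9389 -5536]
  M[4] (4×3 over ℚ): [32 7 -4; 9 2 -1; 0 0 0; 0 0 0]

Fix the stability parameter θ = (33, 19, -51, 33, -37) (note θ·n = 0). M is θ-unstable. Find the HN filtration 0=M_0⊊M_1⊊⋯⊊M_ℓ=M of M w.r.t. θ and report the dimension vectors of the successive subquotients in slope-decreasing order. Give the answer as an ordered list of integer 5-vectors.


Interval decomposition of M: I[1,1]^3, I[1,4], I[3,5], I[4,5], I[5,5]^2.
HN type (ℓ=5): μ^(1)=33; μ^(2)=1/3; μ^(3)=-2; μ^(4)=-37; μ^(5)=-51

((3, 0, 0, 1, 0); (1, 1, 1, 0, 0); (0, 0, 0, 2, 2); (0, 0, 0, 0, 2); (0, 0, 1, 0, 0))


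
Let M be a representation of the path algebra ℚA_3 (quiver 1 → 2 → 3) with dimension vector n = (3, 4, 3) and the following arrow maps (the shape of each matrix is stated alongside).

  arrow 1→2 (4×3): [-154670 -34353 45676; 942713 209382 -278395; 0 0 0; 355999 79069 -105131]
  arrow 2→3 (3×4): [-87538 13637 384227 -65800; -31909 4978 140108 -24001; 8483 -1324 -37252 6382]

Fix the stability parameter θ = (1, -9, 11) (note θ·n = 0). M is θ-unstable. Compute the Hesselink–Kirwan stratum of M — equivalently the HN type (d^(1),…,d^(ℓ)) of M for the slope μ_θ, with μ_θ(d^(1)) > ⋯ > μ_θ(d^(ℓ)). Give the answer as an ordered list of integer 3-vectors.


Via rank(M_{q-1}∘⋯∘M_p): M ≅ I[1,1], I[1,3]^2, I[2,2], I[2,3].
μ_θ-semistable layers: μ^(1)=11; μ^(2)=1; μ^(3)=-4; μ^(4)=-9

((0, 0, 3); (1, 0, 0); (2, 2, 0); (0, 2, 0))


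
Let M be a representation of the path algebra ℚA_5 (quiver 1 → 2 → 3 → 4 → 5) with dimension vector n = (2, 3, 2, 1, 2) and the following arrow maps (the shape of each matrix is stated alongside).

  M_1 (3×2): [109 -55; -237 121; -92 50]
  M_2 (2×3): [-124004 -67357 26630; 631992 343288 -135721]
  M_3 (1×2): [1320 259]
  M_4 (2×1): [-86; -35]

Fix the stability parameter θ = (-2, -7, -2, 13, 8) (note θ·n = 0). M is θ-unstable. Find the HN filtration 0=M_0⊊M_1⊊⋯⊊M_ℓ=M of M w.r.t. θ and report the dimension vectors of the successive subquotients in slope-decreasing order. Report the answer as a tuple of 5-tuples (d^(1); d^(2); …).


Interval decomposition of M: I[1,3], I[1,5], I[2,2], I[5,5].
HN type (ℓ=5): μ^(1)=21/2; μ^(2)=8; μ^(3)=-2; μ^(4)=-9/2; μ^(5)=-7

((0, 0, 0, 1, 1); (0, 0, 0, 0, 1); (0, 0, 2, 0, 0); (2, 2, 0, 0, 0); (0, 1, 0, 0, 0))


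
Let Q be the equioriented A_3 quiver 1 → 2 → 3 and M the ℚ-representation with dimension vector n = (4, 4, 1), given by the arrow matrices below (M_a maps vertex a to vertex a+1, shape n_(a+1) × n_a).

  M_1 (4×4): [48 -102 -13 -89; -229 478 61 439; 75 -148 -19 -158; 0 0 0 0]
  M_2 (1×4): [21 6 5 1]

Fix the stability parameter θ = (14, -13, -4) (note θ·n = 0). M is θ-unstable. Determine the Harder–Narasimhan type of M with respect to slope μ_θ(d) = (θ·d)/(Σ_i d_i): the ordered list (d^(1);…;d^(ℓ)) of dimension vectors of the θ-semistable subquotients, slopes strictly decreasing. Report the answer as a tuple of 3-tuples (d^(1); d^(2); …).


Interval decomposition of M: I[1,1], I[1,2]^2, I[1,3], I[2,2].
HN type (ℓ=4): μ^(1)=14; μ^(2)=1/2; μ^(3)=-1; μ^(4)=-13

((1, 0, 0); (2, 2, 0); (1, 1, 1); (0, 1, 0))


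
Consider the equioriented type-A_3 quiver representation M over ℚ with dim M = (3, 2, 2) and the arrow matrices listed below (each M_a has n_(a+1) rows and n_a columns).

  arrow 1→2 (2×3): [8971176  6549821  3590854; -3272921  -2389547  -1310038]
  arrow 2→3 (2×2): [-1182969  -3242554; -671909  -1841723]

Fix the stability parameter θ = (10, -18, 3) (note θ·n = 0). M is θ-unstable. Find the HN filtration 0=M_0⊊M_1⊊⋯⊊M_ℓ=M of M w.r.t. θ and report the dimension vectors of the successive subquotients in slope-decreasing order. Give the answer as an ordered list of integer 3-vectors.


Interval decomposition of M: I[1,1], I[1,3]^2.
HN type (ℓ=3): μ^(1)=10; μ^(2)=3; μ^(3)=-4

((1, 0, 0); (0, 0, 2); (2, 2, 0))


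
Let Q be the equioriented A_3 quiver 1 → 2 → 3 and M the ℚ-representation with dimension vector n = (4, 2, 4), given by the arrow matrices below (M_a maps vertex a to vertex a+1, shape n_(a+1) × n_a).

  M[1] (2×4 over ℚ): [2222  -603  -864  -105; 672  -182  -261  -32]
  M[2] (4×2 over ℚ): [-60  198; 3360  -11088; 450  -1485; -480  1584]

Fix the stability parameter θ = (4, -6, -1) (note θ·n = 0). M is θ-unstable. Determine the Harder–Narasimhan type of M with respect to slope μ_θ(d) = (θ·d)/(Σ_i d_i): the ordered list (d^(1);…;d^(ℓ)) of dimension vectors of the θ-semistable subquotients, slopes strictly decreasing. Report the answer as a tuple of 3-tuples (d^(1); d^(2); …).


Barcode: M ≅ I[1,1]^2, I[1,2], I[1,3], I[3,3]^3. HN layers by μ_θ (2 steps, strictly decreasing):
  μ^(1)=4; μ^(2)=-1

((2, 0, 0); (2, 2, 4))


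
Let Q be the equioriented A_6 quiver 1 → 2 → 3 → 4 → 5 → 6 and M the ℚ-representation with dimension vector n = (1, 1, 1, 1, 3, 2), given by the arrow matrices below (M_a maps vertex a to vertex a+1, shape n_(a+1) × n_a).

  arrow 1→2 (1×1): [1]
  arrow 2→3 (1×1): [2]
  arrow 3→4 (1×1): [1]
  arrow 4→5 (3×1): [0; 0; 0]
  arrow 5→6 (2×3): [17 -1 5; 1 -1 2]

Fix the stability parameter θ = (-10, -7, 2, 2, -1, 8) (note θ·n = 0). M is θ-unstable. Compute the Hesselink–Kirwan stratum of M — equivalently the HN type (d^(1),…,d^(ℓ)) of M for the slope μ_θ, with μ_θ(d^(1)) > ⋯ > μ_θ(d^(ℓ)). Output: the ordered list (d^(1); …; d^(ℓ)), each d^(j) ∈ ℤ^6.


Barcode: M ≅ I[1,4], I[5,5], I[5,6]^2. HN layers by μ_θ (5 steps, strictly decreasing):
  μ^(1)=8; μ^(2)=2; μ^(3)=-1; μ^(4)=-7; μ^(5)=-10

((0, 0, 0, 0, 0, 2); (0, 0, 1, 1, 0, 0); (0, 0, 0, 0, 3, 0); (0, 1, 0, 0, 0, 0); (1, 0, 0, 0, 0, 0))


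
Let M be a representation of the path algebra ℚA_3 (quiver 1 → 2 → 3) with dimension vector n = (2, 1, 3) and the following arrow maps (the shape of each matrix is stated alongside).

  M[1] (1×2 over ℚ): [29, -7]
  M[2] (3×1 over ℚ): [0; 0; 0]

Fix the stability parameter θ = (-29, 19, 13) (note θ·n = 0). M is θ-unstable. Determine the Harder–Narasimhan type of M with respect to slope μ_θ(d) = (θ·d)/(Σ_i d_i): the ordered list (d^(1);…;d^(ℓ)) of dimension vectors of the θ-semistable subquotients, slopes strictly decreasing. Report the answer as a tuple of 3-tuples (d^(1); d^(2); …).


Barcode: M ≅ I[1,1], I[1,2], I[3,3]^3. HN layers by μ_θ (3 steps, strictly decreasing):
  μ^(1)=19; μ^(2)=13; μ^(3)=-29

((0, 1, 0); (0, 0, 3); (2, 0, 0))


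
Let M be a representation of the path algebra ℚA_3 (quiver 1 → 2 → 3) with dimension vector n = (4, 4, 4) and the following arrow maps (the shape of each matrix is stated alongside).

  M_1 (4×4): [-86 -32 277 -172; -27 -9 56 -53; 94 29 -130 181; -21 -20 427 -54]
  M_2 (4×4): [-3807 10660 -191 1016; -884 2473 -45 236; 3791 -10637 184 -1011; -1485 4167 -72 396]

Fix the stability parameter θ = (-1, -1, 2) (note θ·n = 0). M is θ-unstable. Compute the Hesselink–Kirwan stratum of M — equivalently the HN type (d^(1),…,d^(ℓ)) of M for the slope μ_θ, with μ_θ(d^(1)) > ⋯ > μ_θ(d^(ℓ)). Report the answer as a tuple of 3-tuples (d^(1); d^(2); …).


Interval decomposition of M: I[1,2], I[1,3]^3, I[3,3].
HN type (ℓ=2): μ^(1)=2; μ^(2)=-1

((0, 0, 4); (4, 4, 0))


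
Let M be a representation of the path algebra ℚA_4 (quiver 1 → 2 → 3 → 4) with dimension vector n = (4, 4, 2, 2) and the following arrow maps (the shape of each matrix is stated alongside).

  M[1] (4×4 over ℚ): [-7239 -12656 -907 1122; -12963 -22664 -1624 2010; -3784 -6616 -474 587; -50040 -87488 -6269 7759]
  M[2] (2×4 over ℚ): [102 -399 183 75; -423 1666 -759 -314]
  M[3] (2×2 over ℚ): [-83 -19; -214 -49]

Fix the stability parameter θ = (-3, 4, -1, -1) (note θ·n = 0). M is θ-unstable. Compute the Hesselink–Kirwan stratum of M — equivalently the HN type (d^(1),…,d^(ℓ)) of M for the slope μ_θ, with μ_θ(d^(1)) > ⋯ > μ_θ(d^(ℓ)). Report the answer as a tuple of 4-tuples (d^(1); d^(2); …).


Via rank(M_{q-1}∘⋯∘M_p): M ≅ I[1,1], I[1,2], I[1,4]^2, I[2,2].
μ_θ-semistable layers: μ^(1)=4; μ^(2)=2/3; μ^(3)=-3

((0, 2, 0, 0); (0, 2, 2, 2); (4, 0, 0, 0))


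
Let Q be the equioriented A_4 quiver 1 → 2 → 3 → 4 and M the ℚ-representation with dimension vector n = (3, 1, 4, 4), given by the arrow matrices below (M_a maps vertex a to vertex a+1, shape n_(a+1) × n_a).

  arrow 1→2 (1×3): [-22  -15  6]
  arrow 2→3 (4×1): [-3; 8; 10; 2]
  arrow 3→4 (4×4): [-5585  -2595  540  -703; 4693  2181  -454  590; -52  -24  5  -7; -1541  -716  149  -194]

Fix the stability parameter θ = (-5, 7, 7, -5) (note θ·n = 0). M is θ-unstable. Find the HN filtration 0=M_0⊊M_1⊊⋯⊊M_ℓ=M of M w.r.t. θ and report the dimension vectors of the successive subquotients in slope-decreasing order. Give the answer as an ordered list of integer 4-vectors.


Via rank(M_{q-1}∘⋯∘M_p): M ≅ I[1,1]^2, I[1,4], I[3,4]^3.
μ_θ-semistable layers: μ^(1)=3; μ^(2)=1; μ^(3)=-5

((0, 1, 1, 1); (0, 0, 3, 3); (3, 0, 0, 0))


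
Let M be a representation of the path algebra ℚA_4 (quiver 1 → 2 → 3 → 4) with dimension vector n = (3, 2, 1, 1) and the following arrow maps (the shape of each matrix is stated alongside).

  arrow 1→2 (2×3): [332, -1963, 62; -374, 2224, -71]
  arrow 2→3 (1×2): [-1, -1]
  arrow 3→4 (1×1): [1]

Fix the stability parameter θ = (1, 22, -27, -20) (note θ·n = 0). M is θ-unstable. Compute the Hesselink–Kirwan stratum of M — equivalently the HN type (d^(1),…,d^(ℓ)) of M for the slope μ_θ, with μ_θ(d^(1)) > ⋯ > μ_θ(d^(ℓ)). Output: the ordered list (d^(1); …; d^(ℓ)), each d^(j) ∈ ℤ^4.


Interval decomposition of M: I[1,1], I[1,2], I[1,4].
HN type (ℓ=3): μ^(1)=22; μ^(2)=1; μ^(3)=-6

((0, 1, 0, 0); (2, 0, 0, 0); (1, 1, 1, 1))


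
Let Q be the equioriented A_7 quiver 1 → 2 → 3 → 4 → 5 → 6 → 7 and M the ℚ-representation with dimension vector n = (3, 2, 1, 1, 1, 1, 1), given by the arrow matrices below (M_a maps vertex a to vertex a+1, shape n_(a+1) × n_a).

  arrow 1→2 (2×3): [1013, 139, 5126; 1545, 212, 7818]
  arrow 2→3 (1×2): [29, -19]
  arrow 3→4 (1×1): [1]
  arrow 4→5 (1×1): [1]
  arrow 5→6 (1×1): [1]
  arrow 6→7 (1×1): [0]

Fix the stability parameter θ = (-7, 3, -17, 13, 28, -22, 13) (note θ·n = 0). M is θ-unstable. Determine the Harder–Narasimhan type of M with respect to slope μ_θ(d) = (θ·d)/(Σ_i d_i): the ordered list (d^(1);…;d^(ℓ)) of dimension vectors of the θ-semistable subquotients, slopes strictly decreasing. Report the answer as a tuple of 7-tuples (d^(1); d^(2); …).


Via rank(M_{q-1}∘⋯∘M_p): M ≅ I[1,1], I[1,2], I[1,6], I[7,7].
μ_θ-semistable layers: μ^(1)=13; μ^(2)=19/3; μ^(3)=3; μ^(4)=-7

((0, 0, 0, 0, 0, 0, 1); (0, 0, 0, 1, 1, 1, 0); (0, 1, 0, 0, 0, 0, 0); (3, 1, 1, 0, 0, 0, 0))


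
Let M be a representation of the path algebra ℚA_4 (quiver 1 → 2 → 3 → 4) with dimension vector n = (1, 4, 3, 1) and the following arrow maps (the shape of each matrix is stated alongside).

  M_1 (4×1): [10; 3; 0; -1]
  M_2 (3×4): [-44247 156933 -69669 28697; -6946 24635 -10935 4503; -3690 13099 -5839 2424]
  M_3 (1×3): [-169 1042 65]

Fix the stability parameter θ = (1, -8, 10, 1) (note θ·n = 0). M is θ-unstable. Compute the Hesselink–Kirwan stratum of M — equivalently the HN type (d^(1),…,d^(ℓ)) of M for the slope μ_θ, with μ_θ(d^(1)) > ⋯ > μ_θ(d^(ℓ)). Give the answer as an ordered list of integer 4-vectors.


Barcode: M ≅ I[1,4], I[2,2], I[2,3]^2. HN layers by μ_θ (4 steps, strictly decreasing):
  μ^(1)=10; μ^(2)=11/2; μ^(3)=-7/2; μ^(4)=-8

((0, 0, 2, 0); (0, 0, 1, 1); (1, 1, 0, 0); (0, 3, 0, 0))


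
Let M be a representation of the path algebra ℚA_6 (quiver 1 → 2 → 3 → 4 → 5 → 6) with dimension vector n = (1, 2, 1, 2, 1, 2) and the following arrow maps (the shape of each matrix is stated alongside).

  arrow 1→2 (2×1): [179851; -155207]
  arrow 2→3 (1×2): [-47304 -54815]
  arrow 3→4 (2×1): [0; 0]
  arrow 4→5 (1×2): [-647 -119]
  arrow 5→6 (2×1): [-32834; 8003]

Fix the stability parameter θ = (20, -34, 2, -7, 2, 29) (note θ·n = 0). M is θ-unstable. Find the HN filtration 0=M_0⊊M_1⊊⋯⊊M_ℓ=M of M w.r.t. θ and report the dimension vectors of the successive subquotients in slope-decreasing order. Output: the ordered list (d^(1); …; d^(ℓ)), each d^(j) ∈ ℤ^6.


Barcode: M ≅ I[1,3], I[2,2], I[4,4], I[4,6], I[6,6]. HN layers by μ_θ (4 steps, strictly decreasing):
  μ^(1)=29; μ^(2)=2; μ^(3)=-7; μ^(4)=-34

((0, 0, 0, 0, 0, 2); (0, 0, 1, 0, 1, 0); (1, 1, 0, 2, 0, 0); (0, 1, 0, 0, 0, 0))


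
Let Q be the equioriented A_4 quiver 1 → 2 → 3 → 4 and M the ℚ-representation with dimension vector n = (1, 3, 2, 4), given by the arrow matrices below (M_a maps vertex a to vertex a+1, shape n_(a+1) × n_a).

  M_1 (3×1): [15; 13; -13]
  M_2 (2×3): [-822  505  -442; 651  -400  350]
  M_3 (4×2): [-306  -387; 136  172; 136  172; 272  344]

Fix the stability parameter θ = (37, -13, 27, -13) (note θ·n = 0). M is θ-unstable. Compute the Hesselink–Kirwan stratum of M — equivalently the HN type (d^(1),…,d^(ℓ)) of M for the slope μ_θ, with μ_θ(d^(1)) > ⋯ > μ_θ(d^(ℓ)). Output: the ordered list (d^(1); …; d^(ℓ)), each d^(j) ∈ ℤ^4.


Via rank(M_{q-1}∘⋯∘M_p): M ≅ I[1,4], I[2,2], I[2,3], I[4,4]^3.
μ_θ-semistable layers: μ^(1)=27; μ^(2)=19/2; μ^(3)=-13

((0, 0, 1, 0); (1, 1, 1, 1); (0, 2, 0, 3))


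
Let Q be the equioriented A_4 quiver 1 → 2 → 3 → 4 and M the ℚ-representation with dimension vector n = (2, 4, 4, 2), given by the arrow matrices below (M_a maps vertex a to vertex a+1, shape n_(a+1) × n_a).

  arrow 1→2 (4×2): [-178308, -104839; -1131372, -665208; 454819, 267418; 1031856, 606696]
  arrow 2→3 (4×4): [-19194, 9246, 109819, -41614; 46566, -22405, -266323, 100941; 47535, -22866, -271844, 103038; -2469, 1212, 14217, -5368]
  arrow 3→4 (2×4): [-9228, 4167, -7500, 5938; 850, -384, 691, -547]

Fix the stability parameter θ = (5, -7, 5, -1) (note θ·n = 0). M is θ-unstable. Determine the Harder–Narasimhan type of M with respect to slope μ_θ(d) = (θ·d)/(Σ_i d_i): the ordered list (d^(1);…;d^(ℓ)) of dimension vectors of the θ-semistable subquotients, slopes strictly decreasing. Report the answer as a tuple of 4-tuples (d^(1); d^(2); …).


Via rank(M_{q-1}∘⋯∘M_p): M ≅ I[1,4]^2, I[2,2], I[2,3], I[3,3].
μ_θ-semistable layers: μ^(1)=5; μ^(2)=2; μ^(3)=-1; μ^(4)=-7

((0, 0, 2, 0); (0, 0, 2, 2); (2, 2, 0, 0); (0, 2, 0, 0))


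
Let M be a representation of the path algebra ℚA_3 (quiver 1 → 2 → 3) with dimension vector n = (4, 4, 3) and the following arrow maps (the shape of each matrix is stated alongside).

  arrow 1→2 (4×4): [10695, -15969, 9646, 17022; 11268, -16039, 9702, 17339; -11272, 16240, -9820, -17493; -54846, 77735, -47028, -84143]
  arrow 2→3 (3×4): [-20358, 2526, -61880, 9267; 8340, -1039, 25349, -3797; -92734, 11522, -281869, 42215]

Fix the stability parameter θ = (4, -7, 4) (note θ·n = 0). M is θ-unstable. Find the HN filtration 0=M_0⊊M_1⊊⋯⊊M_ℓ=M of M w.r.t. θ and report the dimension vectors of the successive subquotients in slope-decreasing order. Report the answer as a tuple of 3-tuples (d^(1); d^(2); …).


Via rank(M_{q-1}∘⋯∘M_p): M ≅ I[1,2], I[1,3]^3.
μ_θ-semistable layers: μ^(1)=4; μ^(2)=-3/2

((0, 0, 3); (4, 4, 0))


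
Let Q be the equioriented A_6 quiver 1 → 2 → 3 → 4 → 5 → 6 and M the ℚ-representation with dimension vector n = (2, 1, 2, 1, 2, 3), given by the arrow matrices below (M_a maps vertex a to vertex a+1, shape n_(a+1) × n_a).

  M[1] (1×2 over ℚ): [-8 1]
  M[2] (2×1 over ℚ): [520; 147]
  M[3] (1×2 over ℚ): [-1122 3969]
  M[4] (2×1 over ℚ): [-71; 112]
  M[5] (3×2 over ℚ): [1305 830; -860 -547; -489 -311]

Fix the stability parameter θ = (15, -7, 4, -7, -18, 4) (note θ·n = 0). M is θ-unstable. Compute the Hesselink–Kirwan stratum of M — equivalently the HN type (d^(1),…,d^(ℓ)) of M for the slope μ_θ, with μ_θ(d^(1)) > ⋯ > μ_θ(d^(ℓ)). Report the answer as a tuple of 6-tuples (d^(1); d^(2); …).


Barcode: M ≅ I[1,1], I[1,6], I[3,3], I[5,6], I[6,6]. HN layers by μ_θ (4 steps, strictly decreasing):
  μ^(1)=15; μ^(2)=4; μ^(3)=-13/5; μ^(4)=-18

((1, 0, 0, 0, 0, 0); (0, 0, 1, 0, 0, 3); (1, 1, 1, 1, 1, 0); (0, 0, 0, 0, 1, 0))


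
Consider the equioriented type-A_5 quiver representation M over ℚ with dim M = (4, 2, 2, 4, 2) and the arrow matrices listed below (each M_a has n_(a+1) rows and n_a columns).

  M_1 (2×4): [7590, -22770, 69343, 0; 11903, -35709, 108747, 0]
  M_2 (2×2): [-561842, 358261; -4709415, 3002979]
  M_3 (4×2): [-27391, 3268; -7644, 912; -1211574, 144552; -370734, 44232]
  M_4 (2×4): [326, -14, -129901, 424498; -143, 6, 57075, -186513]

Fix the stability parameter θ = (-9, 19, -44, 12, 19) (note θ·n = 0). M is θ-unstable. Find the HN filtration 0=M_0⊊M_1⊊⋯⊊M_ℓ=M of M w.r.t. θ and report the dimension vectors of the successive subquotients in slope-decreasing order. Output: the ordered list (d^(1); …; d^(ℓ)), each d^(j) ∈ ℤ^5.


Interval decomposition of M: I[1,1]^2, I[1,3], I[1,5], I[4,4]^2, I[4,5].
HN type (ℓ=4): μ^(1)=19; μ^(2)=12; μ^(3)=-9; μ^(4)=-34/3

((0, 0, 0, 0, 2); (0, 0, 0, 4, 0); (2, 0, 0, 0, 0); (2, 2, 2, 0, 0))


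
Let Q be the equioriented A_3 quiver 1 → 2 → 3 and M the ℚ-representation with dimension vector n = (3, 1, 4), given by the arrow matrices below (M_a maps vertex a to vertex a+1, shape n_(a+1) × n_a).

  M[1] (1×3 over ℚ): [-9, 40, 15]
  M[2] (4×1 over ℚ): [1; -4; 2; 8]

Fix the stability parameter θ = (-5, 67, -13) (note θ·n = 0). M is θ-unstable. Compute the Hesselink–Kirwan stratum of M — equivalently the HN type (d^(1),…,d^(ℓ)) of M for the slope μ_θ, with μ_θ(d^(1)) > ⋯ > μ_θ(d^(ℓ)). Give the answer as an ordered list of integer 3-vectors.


Barcode: M ≅ I[1,1]^2, I[1,3], I[3,3]^3. HN layers by μ_θ (3 steps, strictly decreasing):
  μ^(1)=27; μ^(2)=-5; μ^(3)=-13

((0, 1, 1); (3, 0, 0); (0, 0, 3))
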